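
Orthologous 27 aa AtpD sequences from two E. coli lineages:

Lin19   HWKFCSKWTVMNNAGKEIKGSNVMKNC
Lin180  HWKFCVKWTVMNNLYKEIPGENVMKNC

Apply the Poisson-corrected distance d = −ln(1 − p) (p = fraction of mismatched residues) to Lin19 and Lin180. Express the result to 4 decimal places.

The sequences differ at positions 6 (S/V), 14 (A/L), 15 (G/Y), 19 (K/P), 21 (S/E).
p = 5/27 = 0.185185.
d = −ln(1 − 0.185185) = −ln(0.814815) = 0.2048.

0.2048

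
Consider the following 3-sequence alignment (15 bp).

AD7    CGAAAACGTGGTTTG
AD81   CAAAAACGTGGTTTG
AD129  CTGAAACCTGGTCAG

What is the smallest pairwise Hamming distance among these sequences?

1

Pairwise Hamming distances:
  AD7 vs AD81: 1
  AD7 vs AD129: 5
  AD81 vs AD129: 5
The smallest is 1, between AD7 and AD81.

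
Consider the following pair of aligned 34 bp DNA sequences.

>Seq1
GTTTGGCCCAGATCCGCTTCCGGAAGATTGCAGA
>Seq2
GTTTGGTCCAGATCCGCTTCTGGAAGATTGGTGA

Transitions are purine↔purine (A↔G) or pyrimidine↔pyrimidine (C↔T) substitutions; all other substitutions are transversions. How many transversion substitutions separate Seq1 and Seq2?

The sequences differ at positions 7 (C/T, transition), 21 (C/T, transition), 31 (C/G, transversion), 32 (A/T, transversion).
Of the 4 differences, 2 transitions and 2 transversions, so the answer is 2.

2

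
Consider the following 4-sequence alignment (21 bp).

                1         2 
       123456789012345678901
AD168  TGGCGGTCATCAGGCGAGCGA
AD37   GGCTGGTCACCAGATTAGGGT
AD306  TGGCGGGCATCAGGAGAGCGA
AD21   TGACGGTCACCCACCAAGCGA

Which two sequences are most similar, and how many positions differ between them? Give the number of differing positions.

2

Pairwise Hamming distances:
  AD168 vs AD37: 9
  AD168 vs AD306: 2
  AD168 vs AD21: 6
  AD37 vs AD306: 10
  AD37 vs AD21: 10
  AD306 vs AD21: 8
The smallest is 2, between AD168 and AD306.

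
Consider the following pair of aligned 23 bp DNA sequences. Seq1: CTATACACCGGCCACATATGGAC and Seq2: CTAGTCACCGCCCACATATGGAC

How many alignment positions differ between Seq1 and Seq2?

3

The sequences differ at positions 4 (T/G), 5 (A/T), 11 (G/C).
That gives 3 mismatches out of 23 aligned sites, so the Hamming distance is 3.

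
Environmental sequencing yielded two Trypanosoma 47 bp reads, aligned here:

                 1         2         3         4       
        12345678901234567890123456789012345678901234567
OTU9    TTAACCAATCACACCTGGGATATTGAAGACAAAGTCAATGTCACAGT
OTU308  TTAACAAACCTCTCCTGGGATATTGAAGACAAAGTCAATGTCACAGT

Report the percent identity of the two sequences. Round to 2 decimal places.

The sequences differ at positions 6 (C/A), 9 (T/C), 11 (A/T), 13 (A/T).
43 of the 47 sites match, so the percent identity is 43/47 × 100 = 91.49%.

91.49%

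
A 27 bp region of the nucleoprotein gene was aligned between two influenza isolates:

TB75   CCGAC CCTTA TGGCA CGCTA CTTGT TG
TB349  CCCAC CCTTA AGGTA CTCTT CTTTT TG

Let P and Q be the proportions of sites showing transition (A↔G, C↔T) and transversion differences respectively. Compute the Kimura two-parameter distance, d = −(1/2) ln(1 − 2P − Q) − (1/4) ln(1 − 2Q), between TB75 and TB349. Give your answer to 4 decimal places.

Differing sites — 3:G/C (Tv); 11:T/A (Tv); 14:C/T (Ti); 17:G/T (Tv); 20:A/T (Tv); 24:G/T (Tv).
Of the 6 differences, 1 transition and 5 transversions over 27 sites: P = 1/27 = 0.037037, Q = 5/27 = 0.185185.
d = −0.5·ln(0.740741) − 0.25·ln(0.629630) = −0.5·(-0.300104) − 0.25·(-0.462623) = 0.2657.

0.2657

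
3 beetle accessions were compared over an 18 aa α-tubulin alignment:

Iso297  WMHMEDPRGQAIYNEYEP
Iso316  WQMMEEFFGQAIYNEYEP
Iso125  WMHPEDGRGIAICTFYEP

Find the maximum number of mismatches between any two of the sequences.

10

Pairwise Hamming distances:
  Iso297 vs Iso316: 5
  Iso297 vs Iso125: 6
  Iso316 vs Iso125: 10
The largest is 10, between Iso316 and Iso125.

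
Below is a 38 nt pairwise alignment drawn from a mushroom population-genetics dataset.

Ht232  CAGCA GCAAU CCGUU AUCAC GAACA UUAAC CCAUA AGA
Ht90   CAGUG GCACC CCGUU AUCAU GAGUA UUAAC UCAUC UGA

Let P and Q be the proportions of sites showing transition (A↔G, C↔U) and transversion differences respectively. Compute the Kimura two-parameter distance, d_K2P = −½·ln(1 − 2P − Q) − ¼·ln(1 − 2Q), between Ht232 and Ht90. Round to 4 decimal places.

The sequences differ at positions 4 (C/U, transition), 5 (A/G, transition), 9 (A/C, transversion), 10 (U/C, transition), 20 (C/U, transition), 23 (A/G, transition), 24 (C/U, transition), 31 (C/U, transition), 35 (A/C, transversion), 36 (A/U, transversion).
Of the 10 differences, 7 transitions and 3 transversions over 38 sites: P = 7/38 = 0.184211, Q = 3/38 = 0.078947.
d = −0.5·ln(0.552631) − 0.25·ln(0.842106) = −0.5·(-0.593065) − 0.25·(-0.171849) = 0.3395.

0.3395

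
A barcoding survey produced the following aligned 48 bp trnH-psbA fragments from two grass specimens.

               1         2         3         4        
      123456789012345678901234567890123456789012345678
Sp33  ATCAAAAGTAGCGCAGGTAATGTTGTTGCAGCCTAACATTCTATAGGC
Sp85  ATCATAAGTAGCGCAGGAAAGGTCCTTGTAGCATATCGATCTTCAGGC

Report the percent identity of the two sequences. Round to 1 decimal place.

Differing sites — 5:A/T; 18:T/A; 21:T/G; 24:T/C; 25:G/C; 29:C/T; 33:C/A; 36:A/T; 38:A/G; 39:T/A; 43:A/T; 44:T/C.
36 of the 48 sites match, so the percent identity is 36/48 × 100 = 75.0%.

75.0%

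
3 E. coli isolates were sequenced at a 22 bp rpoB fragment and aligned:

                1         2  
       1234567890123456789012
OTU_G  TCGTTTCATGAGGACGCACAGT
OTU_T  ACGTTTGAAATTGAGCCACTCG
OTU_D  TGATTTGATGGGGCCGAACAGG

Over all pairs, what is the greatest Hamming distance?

Pairwise Hamming distances:
  OTU_G vs OTU_T: 11
  OTU_G vs OTU_D: 7
  OTU_T vs OTU_D: 13
The largest is 13, between OTU_T and OTU_D.

13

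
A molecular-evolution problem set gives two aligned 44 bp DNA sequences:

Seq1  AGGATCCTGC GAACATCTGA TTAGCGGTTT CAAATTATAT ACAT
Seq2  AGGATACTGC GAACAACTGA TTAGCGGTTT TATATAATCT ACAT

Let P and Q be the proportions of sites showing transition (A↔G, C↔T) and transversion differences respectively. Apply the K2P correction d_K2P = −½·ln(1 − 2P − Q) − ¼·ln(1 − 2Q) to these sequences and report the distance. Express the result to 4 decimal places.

0.1511

The sequences differ at positions 6 (C/A, transversion), 16 (T/A, transversion), 31 (C/T, transition), 33 (A/T, transversion), 36 (T/A, transversion), 39 (A/C, transversion).
Of the 6 differences, 1 transition and 5 transversions over 44 sites: P = 1/44 = 0.022727, Q = 5/44 = 0.113636.
d = −0.5·ln(0.840910) − 0.25·ln(0.772728) = −0.5·(-0.173271) − 0.25·(-0.257828) = 0.1511.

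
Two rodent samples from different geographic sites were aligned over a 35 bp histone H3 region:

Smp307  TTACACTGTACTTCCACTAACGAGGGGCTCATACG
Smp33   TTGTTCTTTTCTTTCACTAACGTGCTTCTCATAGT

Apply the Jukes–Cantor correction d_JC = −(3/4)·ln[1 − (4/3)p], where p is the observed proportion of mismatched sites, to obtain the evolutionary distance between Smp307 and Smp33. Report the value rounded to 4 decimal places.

0.4582

The sequences differ at positions 3 (A/G), 4 (C/T), 5 (A/T), 8 (G/T), 10 (A/T), 14 (C/T), 23 (A/T), 25 (G/C), 26 (G/T), 27 (G/T), 34 (C/G), 35 (G/T).
p = 12/35 = 0.342857.
d = −0.75 · ln(1 − (4/3)·0.342857) = −0.75 · ln(0.542857) = −0.75 · (-0.610909) = 0.4582.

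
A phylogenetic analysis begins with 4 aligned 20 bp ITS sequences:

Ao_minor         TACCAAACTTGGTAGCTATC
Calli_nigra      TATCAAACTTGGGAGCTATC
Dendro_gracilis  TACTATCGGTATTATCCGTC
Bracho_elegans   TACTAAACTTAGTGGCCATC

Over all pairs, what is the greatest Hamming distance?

12

Pairwise Hamming distances:
  Ao_minor vs Calli_nigra: 2
  Ao_minor vs Dendro_gracilis: 10
  Ao_minor vs Bracho_elegans: 4
  Calli_nigra vs Dendro_gracilis: 12
  Calli_nigra vs Bracho_elegans: 6
  Dendro_gracilis vs Bracho_elegans: 8
The largest is 12, between Calli_nigra and Dendro_gracilis.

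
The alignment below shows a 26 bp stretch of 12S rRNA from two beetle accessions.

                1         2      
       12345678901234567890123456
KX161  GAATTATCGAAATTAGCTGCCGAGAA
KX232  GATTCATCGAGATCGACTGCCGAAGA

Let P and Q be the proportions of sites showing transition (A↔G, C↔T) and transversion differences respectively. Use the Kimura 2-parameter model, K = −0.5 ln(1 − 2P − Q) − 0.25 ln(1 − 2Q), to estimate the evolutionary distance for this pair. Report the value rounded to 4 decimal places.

Differing sites — 3:A/T (Tv); 5:T/C (Ti); 11:A/G (Ti); 14:T/C (Ti); 15:A/G (Ti); 16:G/A (Ti); 24:G/A (Ti); 25:A/G (Ti).
Of the 8 differences, 7 transitions and 1 transversion over 26 sites: P = 7/26 = 0.269231, Q = 1/26 = 0.038462.
d = −0.5·ln(0.423076) − 0.25·ln(0.923076) = −0.5·(-0.860203) − 0.25·(-0.080044) = 0.4501.

0.4501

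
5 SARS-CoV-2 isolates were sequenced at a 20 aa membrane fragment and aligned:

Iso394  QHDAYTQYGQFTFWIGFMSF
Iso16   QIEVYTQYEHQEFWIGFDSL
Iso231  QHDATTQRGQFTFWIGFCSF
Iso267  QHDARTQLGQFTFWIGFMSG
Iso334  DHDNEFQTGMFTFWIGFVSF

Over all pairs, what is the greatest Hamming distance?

Pairwise Hamming distances:
  Iso394 vs Iso16: 9
  Iso394 vs Iso231: 3
  Iso394 vs Iso267: 3
  Iso394 vs Iso334: 7
  Iso16 vs Iso231: 11
  Iso16 vs Iso267: 11
  Iso16 vs Iso334: 13
  Iso231 vs Iso267: 4
  Iso231 vs Iso334: 7
  Iso267 vs Iso334: 8
The largest is 13, between Iso16 and Iso334.

13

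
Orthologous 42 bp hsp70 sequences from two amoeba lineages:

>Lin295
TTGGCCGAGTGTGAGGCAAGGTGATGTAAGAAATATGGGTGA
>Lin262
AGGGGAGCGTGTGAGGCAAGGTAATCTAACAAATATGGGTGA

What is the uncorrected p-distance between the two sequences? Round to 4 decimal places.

Differing sites — 1:T/A; 2:T/G; 5:C/G; 6:C/A; 8:A/C; 23:G/A; 26:G/C; 30:G/C.
There are 8 differences over 42 sites, so p = 8/42 = 0.1905.

0.1905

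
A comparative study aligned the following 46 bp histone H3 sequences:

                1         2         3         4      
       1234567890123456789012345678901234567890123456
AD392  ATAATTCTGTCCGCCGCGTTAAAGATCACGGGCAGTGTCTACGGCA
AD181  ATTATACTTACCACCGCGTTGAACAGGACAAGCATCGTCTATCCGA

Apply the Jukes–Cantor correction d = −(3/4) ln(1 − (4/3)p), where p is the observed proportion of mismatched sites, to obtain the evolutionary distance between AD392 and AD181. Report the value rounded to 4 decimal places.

The sequences differ at positions 3 (A/T), 6 (T/A), 9 (G/T), 10 (T/A), 13 (G/A), 21 (A/G), 24 (G/C), 26 (T/G), 27 (C/G), 30 (G/A), 31 (G/A), 35 (G/T), 36 (T/C), 42 (C/T), 43 (G/C), 44 (G/C), 45 (C/G).
p = 17/46 = 0.369565.
d = −0.75 · ln(1 − (4/3)·0.369565) = −0.75 · ln(0.507247) = −0.75 · (-0.678757) = 0.5091.

0.5091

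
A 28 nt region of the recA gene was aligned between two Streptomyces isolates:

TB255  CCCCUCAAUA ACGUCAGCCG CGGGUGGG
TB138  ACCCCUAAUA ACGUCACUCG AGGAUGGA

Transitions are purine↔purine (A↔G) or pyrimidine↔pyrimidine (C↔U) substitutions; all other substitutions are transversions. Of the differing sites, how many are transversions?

Differing sites — 1:C/A (Tv); 5:U/C (Ti); 6:C/U (Ti); 17:G/C (Tv); 18:C/U (Ti); 21:C/A (Tv); 24:G/A (Ti); 28:G/A (Ti).
Of the 8 differences, 5 transitions and 3 transversions, so the answer is 3.

3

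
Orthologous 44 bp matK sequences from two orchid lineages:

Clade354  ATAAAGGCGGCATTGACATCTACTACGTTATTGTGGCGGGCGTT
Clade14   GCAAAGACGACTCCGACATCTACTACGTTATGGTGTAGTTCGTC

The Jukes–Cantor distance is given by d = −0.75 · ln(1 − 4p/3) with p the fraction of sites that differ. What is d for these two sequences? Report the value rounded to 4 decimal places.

The sequences differ at positions 1 (A/G), 2 (T/C), 7 (G/A), 10 (G/A), 12 (A/T), 13 (T/C), 14 (T/C), 32 (T/G), 36 (G/T), 37 (C/A), 39 (G/T), 40 (G/T), 44 (T/C).
p = 13/44 = 0.295455.
d = −0.75 · ln(1 − (4/3)·0.295455) = −0.75 · ln(0.606060) = −0.75 · (-0.500776) = 0.3756.

0.3756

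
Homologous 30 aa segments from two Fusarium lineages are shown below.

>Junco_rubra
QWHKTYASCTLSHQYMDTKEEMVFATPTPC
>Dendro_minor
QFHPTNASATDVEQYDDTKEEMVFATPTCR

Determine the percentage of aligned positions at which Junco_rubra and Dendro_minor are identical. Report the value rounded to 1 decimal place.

The sequences differ at positions 2 (W/F), 4 (K/P), 6 (Y/N), 9 (C/A), 11 (L/D), 12 (S/V), 13 (H/E), 16 (M/D), 29 (P/C), 30 (C/R).
20 of the 30 sites match, so the percent identity is 20/30 × 100 = 66.7%.

66.7%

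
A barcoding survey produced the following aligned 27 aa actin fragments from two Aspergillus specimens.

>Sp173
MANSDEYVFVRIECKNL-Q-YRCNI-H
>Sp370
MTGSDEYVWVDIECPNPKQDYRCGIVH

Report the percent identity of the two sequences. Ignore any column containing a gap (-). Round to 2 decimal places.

Excluding the 3 gap columns leaves 24 comparable sites.
The sequences differ at positions 2 (A/T), 3 (N/G), 9 (F/W), 11 (R/D), 15 (K/P), 17 (L/P), 24 (N/G).
17 of the 24 comparable sites match, so the percent identity is 17/24 × 100 = 70.83%.

70.83%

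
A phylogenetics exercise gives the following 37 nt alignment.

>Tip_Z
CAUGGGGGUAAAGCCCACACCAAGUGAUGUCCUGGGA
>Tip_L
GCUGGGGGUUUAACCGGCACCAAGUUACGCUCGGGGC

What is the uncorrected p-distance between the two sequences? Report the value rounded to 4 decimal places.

0.3514

The sequences differ at positions 1 (C/G), 2 (A/C), 10 (A/U), 11 (A/U), 13 (G/A), 16 (C/G), 17 (A/G), 26 (G/U), 28 (U/C), 30 (U/C), 31 (C/U), 33 (U/G), 37 (A/C).
There are 13 differences over 37 sites, so p = 13/37 = 0.3514.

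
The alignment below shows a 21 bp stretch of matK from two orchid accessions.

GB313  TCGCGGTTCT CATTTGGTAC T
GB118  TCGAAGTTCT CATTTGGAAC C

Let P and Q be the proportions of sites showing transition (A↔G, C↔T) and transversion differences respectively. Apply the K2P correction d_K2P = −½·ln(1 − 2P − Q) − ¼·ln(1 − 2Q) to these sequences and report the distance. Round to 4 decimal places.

0.2211

Differing sites — 4:C/A (Tv); 5:G/A (Ti); 18:T/A (Tv); 21:T/C (Ti).
Of the 4 differences, 2 transitions and 2 transversions over 21 sites: P = 2/21 = 0.095238, Q = 2/21 = 0.095238.
d = −0.5·ln(0.714286) − 0.25·ln(0.809524) = −0.5·(-0.336472) − 0.25·(-0.211309) = 0.2211.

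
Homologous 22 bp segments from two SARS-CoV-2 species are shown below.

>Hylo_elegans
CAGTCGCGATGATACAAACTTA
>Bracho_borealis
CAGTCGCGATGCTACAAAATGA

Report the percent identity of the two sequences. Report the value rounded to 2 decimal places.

86.36%

The sequences differ at positions 12 (A/C), 19 (C/A), 21 (T/G).
19 of the 22 sites match, so the percent identity is 19/22 × 100 = 86.36%.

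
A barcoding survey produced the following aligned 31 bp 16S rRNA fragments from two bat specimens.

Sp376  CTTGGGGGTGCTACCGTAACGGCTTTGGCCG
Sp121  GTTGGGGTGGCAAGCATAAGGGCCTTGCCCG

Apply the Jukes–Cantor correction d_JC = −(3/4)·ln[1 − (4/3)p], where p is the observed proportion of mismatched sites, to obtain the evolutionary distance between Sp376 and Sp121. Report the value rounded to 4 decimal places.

0.3672

Mismatches occur at site 1 (C→G), site 8 (G→T), site 9 (T→G), site 12 (T→A), site 14 (C→G), site 16 (G→A), site 20 (C→G), site 24 (T→C), site 28 (G→C).
p = 9/31 = 0.290323.
d = −0.75 · ln(1 − (4/3)·0.290323) = −0.75 · ln(0.612903) = −0.75 · (-0.489549) = 0.3672.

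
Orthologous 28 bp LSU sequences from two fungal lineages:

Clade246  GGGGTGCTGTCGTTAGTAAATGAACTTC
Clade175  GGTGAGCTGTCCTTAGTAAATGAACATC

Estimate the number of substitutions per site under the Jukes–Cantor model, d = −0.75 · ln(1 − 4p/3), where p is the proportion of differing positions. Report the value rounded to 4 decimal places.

0.1585

Differing sites — 3:G/T; 5:T/A; 12:G/C; 26:T/A.
p = 4/28 = 0.142857.
d = −0.75 · ln(1 − (4/3)·0.142857) = −0.75 · ln(0.809524) = −0.75 · (-0.211309) = 0.1585.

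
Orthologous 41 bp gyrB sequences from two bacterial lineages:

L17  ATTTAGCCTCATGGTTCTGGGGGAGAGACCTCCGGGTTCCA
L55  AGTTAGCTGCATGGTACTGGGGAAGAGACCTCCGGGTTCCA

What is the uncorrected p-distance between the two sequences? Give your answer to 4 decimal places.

Mismatches occur at site 2 (T/G), site 8 (C/T), site 9 (T/G), site 16 (T/A), site 23 (G/A).
There are 5 differences over 41 sites, so p = 5/41 = 0.1220.

0.1220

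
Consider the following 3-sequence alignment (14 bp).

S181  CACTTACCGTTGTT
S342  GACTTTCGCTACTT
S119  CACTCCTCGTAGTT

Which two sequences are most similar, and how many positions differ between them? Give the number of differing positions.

Pairwise Hamming distances:
  S181 vs S342: 6
  S181 vs S119: 4
  S342 vs S119: 7
The smallest is 4, between S181 and S119.

4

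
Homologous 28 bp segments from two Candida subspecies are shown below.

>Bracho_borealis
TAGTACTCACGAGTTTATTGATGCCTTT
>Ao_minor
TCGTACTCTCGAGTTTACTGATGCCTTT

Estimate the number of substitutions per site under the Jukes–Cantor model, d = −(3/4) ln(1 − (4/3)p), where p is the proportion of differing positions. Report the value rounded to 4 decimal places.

Mismatches occur at site 2 (A↔C), site 9 (A↔T), site 18 (T↔C).
p = 3/28 = 0.107143.
d = −0.75 · ln(1 − (4/3)·0.107143) = −0.75 · ln(0.857143) = −0.75 · (-0.154151) = 0.1156.

0.1156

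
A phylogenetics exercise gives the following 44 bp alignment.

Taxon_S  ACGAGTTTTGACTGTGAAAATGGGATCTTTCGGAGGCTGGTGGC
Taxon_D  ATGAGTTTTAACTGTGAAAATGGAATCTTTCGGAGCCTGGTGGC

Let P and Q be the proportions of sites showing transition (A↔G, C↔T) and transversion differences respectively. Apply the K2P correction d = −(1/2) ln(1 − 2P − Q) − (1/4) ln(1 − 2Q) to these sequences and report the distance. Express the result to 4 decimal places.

Differing sites — 2:C/T (Ti); 10:G/A (Ti); 24:G/A (Ti); 36:G/C (Tv).
Of the 4 differences, 3 transitions and 1 transversion over 44 sites: P = 3/44 = 0.068182, Q = 1/44 = 0.022727.
d = −0.5·ln(0.840909) − 0.25·ln(0.954546) = −0.5·(-0.173272) − 0.25·(-0.046519) = 0.0983.

0.0983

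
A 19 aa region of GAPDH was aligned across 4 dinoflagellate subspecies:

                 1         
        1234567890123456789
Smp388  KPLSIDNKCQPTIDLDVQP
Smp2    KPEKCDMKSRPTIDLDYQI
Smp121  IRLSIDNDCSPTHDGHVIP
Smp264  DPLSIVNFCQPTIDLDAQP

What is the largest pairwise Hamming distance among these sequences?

Pairwise Hamming distances:
  Smp388 vs Smp2: 8
  Smp388 vs Smp121: 8
  Smp388 vs Smp264: 4
  Smp2 vs Smp121: 15
  Smp2 vs Smp264: 11
  Smp121 vs Smp264: 10
The largest is 15, between Smp2 and Smp121.

15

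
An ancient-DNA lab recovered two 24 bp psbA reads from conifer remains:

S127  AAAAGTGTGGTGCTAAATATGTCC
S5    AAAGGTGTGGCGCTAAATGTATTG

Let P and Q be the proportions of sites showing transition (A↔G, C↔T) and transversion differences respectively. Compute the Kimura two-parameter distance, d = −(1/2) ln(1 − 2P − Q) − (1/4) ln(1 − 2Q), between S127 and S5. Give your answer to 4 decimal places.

0.3283

Differing sites — 4:A/G (Ti); 11:T/C (Ti); 19:A/G (Ti); 21:G/A (Ti); 23:C/T (Ti); 24:C/G (Tv).
Of the 6 differences, 5 transitions and 1 transversion over 24 sites: P = 5/24 = 0.208333, Q = 1/24 = 0.041667.
d = −0.5·ln(0.541667) − 0.25·ln(0.916666) = −0.5·(-0.613104) − 0.25·(-0.087012) = 0.3283.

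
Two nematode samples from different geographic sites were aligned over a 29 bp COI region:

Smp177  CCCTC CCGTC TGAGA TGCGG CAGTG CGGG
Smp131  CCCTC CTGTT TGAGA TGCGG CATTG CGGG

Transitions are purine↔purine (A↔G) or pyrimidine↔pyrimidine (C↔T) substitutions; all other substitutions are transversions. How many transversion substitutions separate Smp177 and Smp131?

1

Differing sites — 7:C/T (Ti); 10:C/T (Ti); 23:G/T (Tv).
Of the 3 differences, 2 transitions and 1 transversion, so the answer is 1.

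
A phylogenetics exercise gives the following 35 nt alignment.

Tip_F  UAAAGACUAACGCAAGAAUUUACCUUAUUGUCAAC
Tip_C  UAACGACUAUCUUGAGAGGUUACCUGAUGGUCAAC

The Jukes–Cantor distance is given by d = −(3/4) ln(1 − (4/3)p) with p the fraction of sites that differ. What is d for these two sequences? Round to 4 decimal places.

The sequences differ at positions 4 (A/C), 10 (A/U), 12 (G/U), 13 (C/U), 14 (A/G), 18 (A/G), 19 (U/G), 26 (U/G), 29 (U/G).
p = 9/35 = 0.257143.
d = −0.75 · ln(1 − (4/3)·0.257143) = −0.75 · ln(0.657143) = −0.75 · (-0.419854) = 0.3149.

0.3149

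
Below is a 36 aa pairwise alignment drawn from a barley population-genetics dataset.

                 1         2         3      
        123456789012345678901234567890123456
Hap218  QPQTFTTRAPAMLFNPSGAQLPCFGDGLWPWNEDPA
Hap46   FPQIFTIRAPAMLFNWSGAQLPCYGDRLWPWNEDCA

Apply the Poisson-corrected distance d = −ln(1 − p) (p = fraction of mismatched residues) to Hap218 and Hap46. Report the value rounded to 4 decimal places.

Differing sites — 1:Q/F; 4:T/I; 7:T/I; 16:P/W; 24:F/Y; 27:G/R; 35:P/C.
p = 7/36 = 0.194444.
d = −ln(1 − 0.194444) = −ln(0.805556) = 0.2162.

0.2162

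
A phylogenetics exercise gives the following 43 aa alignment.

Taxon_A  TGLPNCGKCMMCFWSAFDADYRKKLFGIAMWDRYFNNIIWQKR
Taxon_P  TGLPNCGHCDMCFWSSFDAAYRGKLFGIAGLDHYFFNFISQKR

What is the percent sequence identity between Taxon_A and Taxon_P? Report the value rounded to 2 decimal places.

Differing sites — 8:K/H; 10:M/D; 16:A/S; 20:D/A; 23:K/G; 30:M/G; 31:W/L; 33:R/H; 36:N/F; 38:I/F; 40:W/S.
32 of the 43 sites match, so the percent identity is 32/43 × 100 = 74.42%.

74.42%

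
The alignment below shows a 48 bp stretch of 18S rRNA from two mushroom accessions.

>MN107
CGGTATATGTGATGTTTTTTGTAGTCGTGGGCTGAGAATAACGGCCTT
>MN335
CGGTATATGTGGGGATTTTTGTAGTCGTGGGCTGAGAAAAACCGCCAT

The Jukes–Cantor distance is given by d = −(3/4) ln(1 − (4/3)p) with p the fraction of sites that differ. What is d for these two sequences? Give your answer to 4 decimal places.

0.1367

Differing sites — 12:A/G; 13:T/G; 15:T/A; 39:T/A; 43:G/C; 47:T/A.
p = 6/48 = 0.125000.
d = −0.75 · ln(1 − (4/3)·0.125000) = −0.75 · ln(0.833333) = −0.75 · (-0.182322) = 0.1367.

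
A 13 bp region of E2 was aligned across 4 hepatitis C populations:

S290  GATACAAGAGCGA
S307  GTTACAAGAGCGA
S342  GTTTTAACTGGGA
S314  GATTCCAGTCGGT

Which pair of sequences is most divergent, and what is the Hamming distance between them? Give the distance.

Pairwise Hamming distances:
  S290 vs S307: 1
  S290 vs S342: 6
  S290 vs S314: 6
  S307 vs S342: 5
  S307 vs S314: 7
  S342 vs S314: 6
The largest is 7, between S307 and S314.

7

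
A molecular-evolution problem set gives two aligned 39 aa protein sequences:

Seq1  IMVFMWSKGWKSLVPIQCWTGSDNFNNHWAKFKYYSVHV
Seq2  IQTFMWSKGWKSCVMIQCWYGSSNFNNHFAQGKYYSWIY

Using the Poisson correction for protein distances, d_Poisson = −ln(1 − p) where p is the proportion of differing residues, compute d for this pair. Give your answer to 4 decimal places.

The sequences differ at positions 2 (M/Q), 3 (V/T), 13 (L/C), 15 (P/M), 20 (T/Y), 23 (D/S), 29 (W/F), 31 (K/Q), 32 (F/G), 37 (V/W), 38 (H/I), 39 (V/Y).
p = 12/39 = 0.307692.
d = −ln(1 − 0.307692) = −ln(0.692308) = 0.3677.

0.3677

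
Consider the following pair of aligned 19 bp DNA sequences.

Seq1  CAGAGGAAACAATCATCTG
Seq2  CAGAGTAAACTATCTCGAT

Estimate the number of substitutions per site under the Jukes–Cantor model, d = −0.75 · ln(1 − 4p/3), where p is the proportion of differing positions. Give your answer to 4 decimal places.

Mismatches occur at site 6 (G↔T), site 11 (A↔T), site 15 (A↔T), site 16 (T↔C), site 17 (C↔G), site 18 (T↔A), site 19 (G↔T).
p = 7/19 = 0.368421.
d = −0.75 · ln(1 − (4/3)·0.368421) = −0.75 · ln(0.508772) = −0.75 · (-0.675755) = 0.5068.

0.5068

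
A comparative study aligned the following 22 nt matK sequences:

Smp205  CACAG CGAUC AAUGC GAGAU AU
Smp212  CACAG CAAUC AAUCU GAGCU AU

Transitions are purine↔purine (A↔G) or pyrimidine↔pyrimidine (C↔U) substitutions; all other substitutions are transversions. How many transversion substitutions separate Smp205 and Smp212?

The sequences differ at positions 7 (G/A, transition), 14 (G/C, transversion), 15 (C/U, transition), 19 (A/C, transversion).
Of the 4 differences, 2 transitions and 2 transversions, so the answer is 2.

2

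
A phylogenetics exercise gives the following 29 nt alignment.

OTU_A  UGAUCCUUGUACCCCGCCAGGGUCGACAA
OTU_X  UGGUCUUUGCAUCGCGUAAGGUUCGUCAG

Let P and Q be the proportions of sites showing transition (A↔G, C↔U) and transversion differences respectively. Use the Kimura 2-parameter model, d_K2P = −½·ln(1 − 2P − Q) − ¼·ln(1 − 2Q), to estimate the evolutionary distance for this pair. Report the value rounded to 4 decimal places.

Mismatches occur at site 3 (A→G, transition), site 6 (C→U, transition), site 10 (U→C, transition), site 12 (C→U, transition), site 14 (C→G, transversion), site 17 (C→U, transition), site 18 (C→A, transversion), site 22 (G→U, transversion), site 26 (A→U, transversion), site 29 (A→G, transition).
Of the 10 differences, 6 transitions and 4 transversions over 29 sites: P = 6/29 = 0.206897, Q = 4/29 = 0.137931.
d = −0.5·ln(0.448275) − 0.25·ln(0.724138) = −0.5·(-0.802348) − 0.25·(-0.322773) = 0.4819.

0.4819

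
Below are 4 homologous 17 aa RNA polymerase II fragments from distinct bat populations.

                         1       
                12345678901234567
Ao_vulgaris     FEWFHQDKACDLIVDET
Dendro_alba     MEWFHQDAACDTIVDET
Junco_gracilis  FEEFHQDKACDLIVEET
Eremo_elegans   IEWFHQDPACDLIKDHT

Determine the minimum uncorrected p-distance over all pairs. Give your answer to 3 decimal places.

Pairwise Hamming distances:
  Ao_vulgaris vs Dendro_alba: 3
  Ao_vulgaris vs Junco_gracilis: 2
  Ao_vulgaris vs Eremo_elegans: 4
  Dendro_alba vs Junco_gracilis: 5
  Dendro_alba vs Eremo_elegans: 5
  Junco_gracilis vs Eremo_elegans: 6
The smallest is 2 mismatches, between Ao_vulgaris and Junco_gracilis; p = 2/17 = 0.118.

0.118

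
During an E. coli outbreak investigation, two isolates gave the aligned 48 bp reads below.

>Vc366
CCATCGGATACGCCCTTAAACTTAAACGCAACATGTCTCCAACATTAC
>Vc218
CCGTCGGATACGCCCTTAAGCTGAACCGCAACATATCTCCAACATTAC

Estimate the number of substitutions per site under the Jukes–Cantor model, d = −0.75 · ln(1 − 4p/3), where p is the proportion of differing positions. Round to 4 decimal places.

0.1121

Mismatches occur at site 3 (A↔G), site 20 (A↔G), site 23 (T↔G), site 26 (A↔C), site 35 (G↔A).
p = 5/48 = 0.104167.
d = −0.75 · ln(1 − (4/3)·0.104167) = −0.75 · ln(0.861111) = −0.75 · (-0.149532) = 0.1121.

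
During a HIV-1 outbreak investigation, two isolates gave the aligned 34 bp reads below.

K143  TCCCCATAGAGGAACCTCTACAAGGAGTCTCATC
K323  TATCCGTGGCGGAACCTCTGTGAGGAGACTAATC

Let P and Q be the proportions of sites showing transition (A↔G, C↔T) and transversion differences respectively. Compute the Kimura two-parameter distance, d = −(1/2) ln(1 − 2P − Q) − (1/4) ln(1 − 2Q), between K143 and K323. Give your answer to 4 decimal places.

0.3851

Differing sites — 2:C/A (Tv); 3:C/T (Ti); 6:A/G (Ti); 8:A/G (Ti); 10:A/C (Tv); 20:A/G (Ti); 21:C/T (Ti); 22:A/G (Ti); 28:T/A (Tv); 31:C/A (Tv).
Of the 10 differences, 6 transitions and 4 transversions over 34 sites: P = 6/34 = 0.176471, Q = 4/34 = 0.117647.
d = −0.5·ln(0.529411) − 0.25·ln(0.764706) = −0.5·(-0.635990) − 0.25·(-0.268264) = 0.3851.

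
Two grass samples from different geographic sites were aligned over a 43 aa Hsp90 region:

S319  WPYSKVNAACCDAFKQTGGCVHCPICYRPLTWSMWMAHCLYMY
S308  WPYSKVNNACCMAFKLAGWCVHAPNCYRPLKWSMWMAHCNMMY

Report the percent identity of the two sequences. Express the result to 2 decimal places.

76.74%

Mismatches occur at site 8 (A↔N), site 12 (D↔M), site 16 (Q↔L), site 17 (T↔A), site 19 (G↔W), site 23 (C↔A), site 25 (I↔N), site 31 (T↔K), site 40 (L↔N), site 41 (Y↔M).
33 of the 43 sites match, so the percent identity is 33/43 × 100 = 76.74%.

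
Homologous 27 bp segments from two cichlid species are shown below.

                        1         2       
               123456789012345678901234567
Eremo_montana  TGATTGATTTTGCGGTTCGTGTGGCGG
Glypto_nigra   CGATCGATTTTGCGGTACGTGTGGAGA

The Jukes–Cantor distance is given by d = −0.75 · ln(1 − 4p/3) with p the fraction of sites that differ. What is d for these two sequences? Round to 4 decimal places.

Mismatches occur at site 1 (T/C), site 5 (T/C), site 17 (T/A), site 25 (C/A), site 27 (G/A).
p = 5/27 = 0.185185.
d = −0.75 · ln(1 − (4/3)·0.185185) = −0.75 · ln(0.753087) = −0.75 · (-0.283575) = 0.2127.

0.2127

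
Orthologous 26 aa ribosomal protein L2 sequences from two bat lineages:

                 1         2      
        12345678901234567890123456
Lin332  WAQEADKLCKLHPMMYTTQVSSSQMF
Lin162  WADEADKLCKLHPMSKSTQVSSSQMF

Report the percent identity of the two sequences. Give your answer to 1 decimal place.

The sequences differ at positions 3 (Q/D), 15 (M/S), 16 (Y/K), 17 (T/S).
22 of the 26 sites match, so the percent identity is 22/26 × 100 = 84.6%.

84.6%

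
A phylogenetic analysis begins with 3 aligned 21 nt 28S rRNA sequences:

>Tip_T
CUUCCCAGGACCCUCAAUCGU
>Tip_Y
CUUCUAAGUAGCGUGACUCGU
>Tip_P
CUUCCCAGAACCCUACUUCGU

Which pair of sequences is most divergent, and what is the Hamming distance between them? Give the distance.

Pairwise Hamming distances:
  Tip_T vs Tip_Y: 7
  Tip_T vs Tip_P: 4
  Tip_Y vs Tip_P: 8
The largest is 8, between Tip_Y and Tip_P.

8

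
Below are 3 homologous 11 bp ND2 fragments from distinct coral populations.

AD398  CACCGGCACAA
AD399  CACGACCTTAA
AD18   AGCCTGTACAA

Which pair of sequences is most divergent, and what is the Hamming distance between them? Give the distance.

Pairwise Hamming distances:
  AD398 vs AD399: 5
  AD398 vs AD18: 4
  AD399 vs AD18: 8
The largest is 8, between AD399 and AD18.

8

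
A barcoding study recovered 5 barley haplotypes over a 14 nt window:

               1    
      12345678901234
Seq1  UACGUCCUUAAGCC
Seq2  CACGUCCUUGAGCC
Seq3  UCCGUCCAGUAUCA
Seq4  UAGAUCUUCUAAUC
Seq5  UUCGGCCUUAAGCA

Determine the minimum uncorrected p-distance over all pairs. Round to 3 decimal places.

Pairwise Hamming distances:
  Seq1 vs Seq2: 2
  Seq1 vs Seq3: 6
  Seq1 vs Seq4: 7
  Seq1 vs Seq5: 3
  Seq2 vs Seq3: 7
  Seq2 vs Seq4: 8
  Seq2 vs Seq5: 5
  Seq3 vs Seq4: 9
  Seq3 vs Seq5: 6
  Seq4 vs Seq5: 10
The smallest is 2 mismatches, between Seq1 and Seq2; p = 2/14 = 0.143.

0.143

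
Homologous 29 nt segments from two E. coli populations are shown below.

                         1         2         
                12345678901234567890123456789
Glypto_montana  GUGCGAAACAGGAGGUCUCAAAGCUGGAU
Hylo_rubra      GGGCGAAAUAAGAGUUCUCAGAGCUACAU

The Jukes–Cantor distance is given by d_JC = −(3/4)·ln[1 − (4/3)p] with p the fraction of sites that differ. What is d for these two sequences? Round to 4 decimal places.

The sequences differ at positions 2 (U/G), 9 (C/U), 11 (G/A), 15 (G/U), 21 (A/G), 26 (G/A), 27 (G/C).
p = 7/29 = 0.241379.
d = −0.75 · ln(1 − (4/3)·0.241379) = −0.75 · ln(0.678161) = −0.75 · (-0.388371) = 0.2913.

0.2913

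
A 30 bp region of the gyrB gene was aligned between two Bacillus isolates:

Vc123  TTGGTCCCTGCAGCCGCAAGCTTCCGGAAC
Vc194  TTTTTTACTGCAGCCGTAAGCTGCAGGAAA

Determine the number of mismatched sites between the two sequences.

8

Mismatches occur at site 3 (G→T), site 4 (G→T), site 6 (C→T), site 7 (C→A), site 17 (C→T), site 23 (T→G), site 25 (C→A), site 30 (C→A).
That gives 8 mismatches out of 30 aligned sites, so the Hamming distance is 8.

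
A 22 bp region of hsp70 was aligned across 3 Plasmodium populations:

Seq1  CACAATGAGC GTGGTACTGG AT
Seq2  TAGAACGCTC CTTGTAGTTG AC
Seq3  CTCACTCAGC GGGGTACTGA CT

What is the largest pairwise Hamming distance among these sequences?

16

Pairwise Hamming distances:
  Seq1 vs Seq2: 10
  Seq1 vs Seq3: 6
  Seq2 vs Seq3: 16
The largest is 16, between Seq2 and Seq3.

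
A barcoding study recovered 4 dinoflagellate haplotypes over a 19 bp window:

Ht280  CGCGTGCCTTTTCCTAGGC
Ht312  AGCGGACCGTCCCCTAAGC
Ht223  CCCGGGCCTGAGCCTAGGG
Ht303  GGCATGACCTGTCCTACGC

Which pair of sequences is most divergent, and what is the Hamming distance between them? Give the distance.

Pairwise Hamming distances:
  Ht280 vs Ht312: 7
  Ht280 vs Ht223: 6
  Ht280 vs Ht303: 6
  Ht312 vs Ht223: 9
  Ht312 vs Ht303: 9
  Ht223 vs Ht303: 11
The largest is 11, between Ht223 and Ht303.

11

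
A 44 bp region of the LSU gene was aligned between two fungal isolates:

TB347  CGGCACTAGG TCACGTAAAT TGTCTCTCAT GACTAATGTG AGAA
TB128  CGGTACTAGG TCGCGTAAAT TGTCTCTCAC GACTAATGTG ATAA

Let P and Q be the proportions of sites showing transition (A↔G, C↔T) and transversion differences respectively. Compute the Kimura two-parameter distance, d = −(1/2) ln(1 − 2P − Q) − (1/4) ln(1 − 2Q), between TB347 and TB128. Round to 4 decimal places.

0.0983

Differing sites — 4:C/T (Ti); 13:A/G (Ti); 30:T/C (Ti); 42:G/T (Tv).
Of the 4 differences, 3 transitions and 1 transversion over 44 sites: P = 3/44 = 0.068182, Q = 1/44 = 0.022727.
d = −0.5·ln(0.840909) − 0.25·ln(0.954546) = −0.5·(-0.173272) − 0.25·(-0.046519) = 0.0983.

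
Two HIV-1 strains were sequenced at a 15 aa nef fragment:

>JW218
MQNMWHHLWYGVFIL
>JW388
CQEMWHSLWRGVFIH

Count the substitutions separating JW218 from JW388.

Mismatches occur at site 1 (M→C), site 3 (N→E), site 7 (H→S), site 10 (Y→R), site 15 (L→H).
That gives 5 mismatches out of 15 aligned sites, so the Hamming distance is 5.

5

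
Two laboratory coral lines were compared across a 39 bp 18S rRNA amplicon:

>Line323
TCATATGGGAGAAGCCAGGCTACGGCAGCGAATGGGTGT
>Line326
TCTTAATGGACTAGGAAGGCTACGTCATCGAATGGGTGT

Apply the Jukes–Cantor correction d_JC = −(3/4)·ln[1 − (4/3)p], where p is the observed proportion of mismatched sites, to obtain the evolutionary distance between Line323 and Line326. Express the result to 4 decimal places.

0.2758

The sequences differ at positions 3 (A/T), 6 (T/A), 7 (G/T), 11 (G/C), 12 (A/T), 15 (C/G), 16 (C/A), 25 (G/T), 28 (G/T).
p = 9/39 = 0.230769.
d = −0.75 · ln(1 − (4/3)·0.230769) = −0.75 · ln(0.692308) = −0.75 · (-0.367724) = 0.2758.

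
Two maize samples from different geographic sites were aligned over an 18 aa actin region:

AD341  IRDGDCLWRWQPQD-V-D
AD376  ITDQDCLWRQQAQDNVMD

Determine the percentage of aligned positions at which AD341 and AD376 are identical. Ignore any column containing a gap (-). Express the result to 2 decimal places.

Excluding the 2 gap columns leaves 16 comparable sites.
The sequences differ at positions 2 (R/T), 4 (G/Q), 10 (W/Q), 12 (P/A).
12 of the 16 comparable sites match, so the percent identity is 12/16 × 100 = 75.00%.

75.00%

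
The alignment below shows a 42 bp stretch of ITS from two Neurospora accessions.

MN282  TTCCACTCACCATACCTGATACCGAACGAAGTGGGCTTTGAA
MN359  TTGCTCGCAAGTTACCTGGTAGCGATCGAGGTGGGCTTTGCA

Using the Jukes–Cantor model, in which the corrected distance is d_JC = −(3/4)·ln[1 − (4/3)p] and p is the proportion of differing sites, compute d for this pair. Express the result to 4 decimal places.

0.3222

The sequences differ at positions 3 (C/G), 5 (A/T), 7 (T/G), 10 (C/A), 11 (C/G), 12 (A/T), 19 (A/G), 22 (C/G), 26 (A/T), 30 (A/G), 41 (A/C).
p = 11/42 = 0.261905.
d = −0.75 · ln(1 − (4/3)·0.261905) = −0.75 · ln(0.650793) = −0.75 · (-0.429564) = 0.3222.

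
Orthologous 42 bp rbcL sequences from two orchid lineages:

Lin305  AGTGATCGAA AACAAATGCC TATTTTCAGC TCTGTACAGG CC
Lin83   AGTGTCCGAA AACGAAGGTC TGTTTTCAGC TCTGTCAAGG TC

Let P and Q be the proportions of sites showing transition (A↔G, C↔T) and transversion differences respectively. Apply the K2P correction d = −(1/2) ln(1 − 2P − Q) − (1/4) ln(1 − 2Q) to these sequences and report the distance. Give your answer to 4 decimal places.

0.2556

Mismatches occur at site 5 (A/T, transversion), site 6 (T/C, transition), site 14 (A/G, transition), site 17 (T/G, transversion), site 19 (C/T, transition), site 22 (A/G, transition), site 36 (A/C, transversion), site 37 (C/A, transversion), site 41 (C/T, transition).
Of the 9 differences, 5 transitions and 4 transversions over 42 sites: P = 5/42 = 0.119048, Q = 4/42 = 0.095238.
d = −0.5·ln(0.666666) − 0.25·ln(0.809524) = −0.5·(-0.405466) − 0.25·(-0.211309) = 0.2556.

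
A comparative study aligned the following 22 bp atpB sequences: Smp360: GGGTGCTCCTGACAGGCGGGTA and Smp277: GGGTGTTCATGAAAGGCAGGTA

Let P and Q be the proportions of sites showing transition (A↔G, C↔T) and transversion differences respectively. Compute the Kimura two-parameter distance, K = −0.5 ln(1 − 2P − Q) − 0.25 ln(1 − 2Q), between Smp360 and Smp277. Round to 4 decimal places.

Mismatches occur at site 6 (C→T, transition), site 9 (C→A, transversion), site 13 (C→A, transversion), site 18 (G→A, transition).
Of the 4 differences, 2 transitions and 2 transversions over 22 sites: P = 2/22 = 0.090909, Q = 2/22 = 0.090909.
d = −0.5·ln(0.727273) − 0.25·ln(0.818182) = −0.5·(-0.318453) − 0.25·(-0.200670) = 0.2094.

0.2094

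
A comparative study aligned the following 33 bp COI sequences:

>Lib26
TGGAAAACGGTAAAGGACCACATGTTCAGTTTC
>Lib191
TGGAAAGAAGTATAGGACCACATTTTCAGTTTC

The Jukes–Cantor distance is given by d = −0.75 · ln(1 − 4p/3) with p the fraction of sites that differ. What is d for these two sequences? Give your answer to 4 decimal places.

Differing sites — 7:A/G; 8:C/A; 9:G/A; 13:A/T; 24:G/T.
p = 5/33 = 0.151515.
d = −0.75 · ln(1 − (4/3)·0.151515) = −0.75 · ln(0.797980) = −0.75 · (-0.225672) = 0.1693.

0.1693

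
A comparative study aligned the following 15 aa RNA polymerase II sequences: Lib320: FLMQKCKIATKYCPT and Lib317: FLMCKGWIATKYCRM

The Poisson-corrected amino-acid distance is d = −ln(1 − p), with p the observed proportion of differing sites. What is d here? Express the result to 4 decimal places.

Mismatches occur at site 4 (Q↔C), site 6 (C↔G), site 7 (K↔W), site 14 (P↔R), site 15 (T↔M).
p = 5/15 = 0.333333.
d = −ln(1 − 0.333333) = −ln(0.666667) = 0.4055.

0.4055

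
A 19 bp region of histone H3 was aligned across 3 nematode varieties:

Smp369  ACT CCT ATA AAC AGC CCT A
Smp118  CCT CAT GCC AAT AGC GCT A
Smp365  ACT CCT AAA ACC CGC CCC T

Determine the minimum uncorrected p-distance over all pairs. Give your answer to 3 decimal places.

Pairwise Hamming distances:
  Smp369 vs Smp118: 7
  Smp369 vs Smp365: 5
  Smp118 vs Smp365: 11
The smallest is 5 mismatches, between Smp369 and Smp365; p = 5/19 = 0.263.

0.263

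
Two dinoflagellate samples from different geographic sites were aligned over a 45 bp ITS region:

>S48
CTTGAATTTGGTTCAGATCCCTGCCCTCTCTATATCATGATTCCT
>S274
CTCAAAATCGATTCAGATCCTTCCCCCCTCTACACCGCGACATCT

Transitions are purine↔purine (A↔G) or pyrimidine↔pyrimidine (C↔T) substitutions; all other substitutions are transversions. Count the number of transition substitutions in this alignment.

Mismatches occur at site 3 (T↔C, transition), site 4 (G↔A, transition), site 7 (T↔A, transversion), site 9 (T↔C, transition), site 11 (G↔A, transition), site 21 (C↔T, transition), site 23 (G↔C, transversion), site 27 (T↔C, transition), site 33 (T↔C, transition), site 35 (T↔C, transition), site 37 (A↔G, transition), site 38 (T↔C, transition), site 41 (T↔C, transition), site 42 (T↔A, transversion), site 43 (C↔T, transition).
Of the 15 differences, 12 transitions and 3 transversions, so the answer is 12.

12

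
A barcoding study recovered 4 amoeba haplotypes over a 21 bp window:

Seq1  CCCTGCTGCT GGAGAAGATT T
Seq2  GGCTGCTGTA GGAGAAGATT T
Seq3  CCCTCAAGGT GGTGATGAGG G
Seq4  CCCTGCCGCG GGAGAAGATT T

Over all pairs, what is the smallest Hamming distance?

Pairwise Hamming distances:
  Seq1 vs Seq2: 4
  Seq1 vs Seq3: 9
  Seq1 vs Seq4: 2
  Seq2 vs Seq3: 12
  Seq2 vs Seq4: 5
  Seq3 vs Seq4: 10
The smallest is 2, between Seq1 and Seq4.

2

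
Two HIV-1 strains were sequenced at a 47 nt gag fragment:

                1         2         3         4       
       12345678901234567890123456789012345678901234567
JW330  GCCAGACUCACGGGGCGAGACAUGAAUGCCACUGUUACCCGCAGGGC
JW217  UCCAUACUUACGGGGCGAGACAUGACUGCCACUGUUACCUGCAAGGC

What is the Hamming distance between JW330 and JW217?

The sequences differ at positions 1 (G/U), 5 (G/U), 9 (C/U), 26 (A/C), 40 (C/U), 44 (G/A).
That gives 6 mismatches out of 47 aligned sites, so the Hamming distance is 6.

6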